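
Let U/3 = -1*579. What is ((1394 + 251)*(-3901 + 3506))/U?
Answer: 649775/1737 ≈ 374.08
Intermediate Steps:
U = -1737 (U = 3*(-1*579) = 3*(-579) = -1737)
((1394 + 251)*(-3901 + 3506))/U = ((1394 + 251)*(-3901 + 3506))/(-1737) = (1645*(-395))*(-1/1737) = -649775*(-1/1737) = 649775/1737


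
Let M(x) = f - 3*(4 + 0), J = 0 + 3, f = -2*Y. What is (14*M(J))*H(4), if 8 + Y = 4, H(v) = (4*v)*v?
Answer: -3584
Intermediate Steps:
H(v) = 4*v**2
Y = -4 (Y = -8 + 4 = -4)
f = 8 (f = -2*(-4) = 8)
J = 3
M(x) = -4 (M(x) = 8 - 3*(4 + 0) = 8 - 3*4 = 8 - 12 = -4)
(14*M(J))*H(4) = (14*(-4))*(4*4**2) = -224*16 = -56*64 = -3584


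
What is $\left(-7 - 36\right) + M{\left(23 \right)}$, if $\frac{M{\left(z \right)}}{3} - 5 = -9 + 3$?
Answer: $-46$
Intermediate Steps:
$M{\left(z \right)} = -3$ ($M{\left(z \right)} = 15 + 3 \left(-9 + 3\right) = 15 + 3 \left(-6\right) = 15 - 18 = -3$)
$\left(-7 - 36\right) + M{\left(23 \right)} = \left(-7 - 36\right) - 3 = -43 - 3 = -46$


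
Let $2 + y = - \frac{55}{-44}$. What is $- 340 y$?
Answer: $255$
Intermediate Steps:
$y = - \frac{3}{4}$ ($y = -2 - \frac{55}{-44} = -2 - - \frac{5}{4} = -2 + \frac{5}{4} = - \frac{3}{4} \approx -0.75$)
$- 340 y = \left(-340\right) \left(- \frac{3}{4}\right) = 255$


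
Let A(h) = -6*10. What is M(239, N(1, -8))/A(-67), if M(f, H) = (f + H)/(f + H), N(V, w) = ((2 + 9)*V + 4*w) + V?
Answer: -1/60 ≈ -0.016667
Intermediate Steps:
N(V, w) = 4*w + 12*V (N(V, w) = (11*V + 4*w) + V = (4*w + 11*V) + V = 4*w + 12*V)
M(f, H) = 1 (M(f, H) = (H + f)/(H + f) = 1)
A(h) = -60
M(239, N(1, -8))/A(-67) = 1/(-60) = 1*(-1/60) = -1/60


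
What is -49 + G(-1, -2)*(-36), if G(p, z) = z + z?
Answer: 95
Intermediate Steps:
G(p, z) = 2*z
-49 + G(-1, -2)*(-36) = -49 + (2*(-2))*(-36) = -49 - 4*(-36) = -49 + 144 = 95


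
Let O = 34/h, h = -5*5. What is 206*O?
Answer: -7004/25 ≈ -280.16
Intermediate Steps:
h = -25
O = -34/25 (O = 34/(-25) = 34*(-1/25) = -34/25 ≈ -1.3600)
206*O = 206*(-34/25) = -7004/25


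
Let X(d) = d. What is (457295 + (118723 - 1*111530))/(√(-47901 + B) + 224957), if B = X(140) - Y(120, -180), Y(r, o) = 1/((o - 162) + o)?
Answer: 54543689702352/26416175196419 - 32049672*I*√2733482/26416175196419 ≈ 2.0648 - 0.0020059*I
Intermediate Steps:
Y(r, o) = 1/(-162 + 2*o) (Y(r, o) = 1/((-162 + o) + o) = 1/(-162 + 2*o))
B = 73081/522 (B = 140 - 1/(2*(-81 - 180)) = 140 - 1/(2*(-261)) = 140 - (-1)/(2*261) = 140 - 1*(-1/522) = 140 + 1/522 = 73081/522 ≈ 140.00)
(457295 + (118723 - 1*111530))/(√(-47901 + B) + 224957) = (457295 + (118723 - 1*111530))/(√(-47901 + 73081/522) + 224957) = (457295 + (118723 - 111530))/(√(-24931241/522) + 224957) = (457295 + 7193)/(23*I*√2733482/174 + 224957) = 464488/(224957 + 23*I*√2733482/174)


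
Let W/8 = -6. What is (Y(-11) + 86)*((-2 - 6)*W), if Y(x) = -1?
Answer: 32640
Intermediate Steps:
W = -48 (W = 8*(-6) = -48)
(Y(-11) + 86)*((-2 - 6)*W) = (-1 + 86)*((-2 - 6)*(-48)) = 85*(-8*(-48)) = 85*384 = 32640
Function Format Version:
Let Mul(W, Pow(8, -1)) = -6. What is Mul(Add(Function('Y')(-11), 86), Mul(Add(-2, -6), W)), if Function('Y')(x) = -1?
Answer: 32640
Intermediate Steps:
W = -48 (W = Mul(8, -6) = -48)
Mul(Add(Function('Y')(-11), 86), Mul(Add(-2, -6), W)) = Mul(Add(-1, 86), Mul(Add(-2, -6), -48)) = Mul(85, Mul(-8, -48)) = Mul(85, 384) = 32640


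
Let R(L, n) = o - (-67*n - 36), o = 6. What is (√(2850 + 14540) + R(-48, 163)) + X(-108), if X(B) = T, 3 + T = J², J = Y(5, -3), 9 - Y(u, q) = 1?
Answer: 11024 + √17390 ≈ 11156.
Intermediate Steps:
Y(u, q) = 8 (Y(u, q) = 9 - 1*1 = 9 - 1 = 8)
J = 8
R(L, n) = 42 + 67*n (R(L, n) = 6 - (-67*n - 36) = 6 - (-36 - 67*n) = 6 + (36 + 67*n) = 42 + 67*n)
T = 61 (T = -3 + 8² = -3 + 64 = 61)
X(B) = 61
(√(2850 + 14540) + R(-48, 163)) + X(-108) = (√(2850 + 14540) + (42 + 67*163)) + 61 = (√17390 + (42 + 10921)) + 61 = (√17390 + 10963) + 61 = (10963 + √17390) + 61 = 11024 + √17390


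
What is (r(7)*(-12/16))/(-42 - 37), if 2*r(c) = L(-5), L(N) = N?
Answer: -15/632 ≈ -0.023734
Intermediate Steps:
r(c) = -5/2 (r(c) = (½)*(-5) = -5/2)
(r(7)*(-12/16))/(-42 - 37) = (-(-30)/16)/(-42 - 37) = -(-30)/16/(-79) = -5/2*(-¾)*(-1/79) = (15/8)*(-1/79) = -15/632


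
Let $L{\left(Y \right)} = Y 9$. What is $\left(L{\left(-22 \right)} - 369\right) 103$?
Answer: $-58401$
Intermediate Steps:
$L{\left(Y \right)} = 9 Y$
$\left(L{\left(-22 \right)} - 369\right) 103 = \left(9 \left(-22\right) - 369\right) 103 = \left(-198 - 369\right) 103 = \left(-567\right) 103 = -58401$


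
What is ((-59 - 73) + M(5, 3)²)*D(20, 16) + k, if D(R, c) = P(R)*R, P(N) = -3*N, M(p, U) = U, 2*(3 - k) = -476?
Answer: 147841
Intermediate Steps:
k = 241 (k = 3 - ½*(-476) = 3 + 238 = 241)
D(R, c) = -3*R² (D(R, c) = (-3*R)*R = -3*R²)
((-59 - 73) + M(5, 3)²)*D(20, 16) + k = ((-59 - 73) + 3²)*(-3*20²) + 241 = (-132 + 9)*(-3*400) + 241 = -123*(-1200) + 241 = 147600 + 241 = 147841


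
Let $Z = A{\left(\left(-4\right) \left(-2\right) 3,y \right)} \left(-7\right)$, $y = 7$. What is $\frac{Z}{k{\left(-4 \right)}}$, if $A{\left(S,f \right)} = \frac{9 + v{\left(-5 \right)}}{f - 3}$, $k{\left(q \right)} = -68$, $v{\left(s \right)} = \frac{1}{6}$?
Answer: $\frac{385}{1632} \approx 0.23591$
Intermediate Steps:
$v{\left(s \right)} = \frac{1}{6}$
$A{\left(S,f \right)} = \frac{55}{6 \left(-3 + f\right)}$ ($A{\left(S,f \right)} = \frac{9 + \frac{1}{6}}{f - 3} = \frac{55}{6 \left(-3 + f\right)}$)
$Z = - \frac{385}{24}$ ($Z = \frac{55}{6 \left(-3 + 7\right)} \left(-7\right) = \frac{55}{6 \cdot 4} \left(-7\right) = \frac{55}{6} \cdot \frac{1}{4} \left(-7\right) = \frac{55}{24} \left(-7\right) = - \frac{385}{24} \approx -16.042$)
$\frac{Z}{k{\left(-4 \right)}} = - \frac{385}{24 \left(-68\right)} = \left(- \frac{385}{24}\right) \left(- \frac{1}{68}\right) = \frac{385}{1632}$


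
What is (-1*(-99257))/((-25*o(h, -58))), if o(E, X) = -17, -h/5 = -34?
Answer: 99257/425 ≈ 233.55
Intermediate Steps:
h = 170 (h = -5*(-34) = 170)
(-1*(-99257))/((-25*o(h, -58))) = (-1*(-99257))/((-25*(-17))) = 99257/425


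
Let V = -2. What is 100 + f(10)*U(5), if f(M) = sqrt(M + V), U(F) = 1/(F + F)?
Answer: 100 + sqrt(2)/5 ≈ 100.28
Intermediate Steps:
U(F) = 1/(2*F)
f(M) = sqrt(-2 + M) (f(M) = sqrt(M - 2) = sqrt(-2 + M))
100 + f(10)*U(5) = 100 + sqrt(-2 + 10)*((1/2)/5) = 100 + sqrt(8)*((1/2)*(1/5)) = 100 + (2*sqrt(2))*(1/10) = 100 + sqrt(2)/5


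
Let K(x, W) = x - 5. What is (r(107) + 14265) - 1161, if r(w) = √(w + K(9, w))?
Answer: 13104 + √111 ≈ 13115.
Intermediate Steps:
K(x, W) = -5 + x
r(w) = √(4 + w) (r(w) = √(w + (-5 + 9)) = √(w + 4) = √(4 + w))
(r(107) + 14265) - 1161 = (√(4 + 107) + 14265) - 1161 = (√111 + 14265) - 1161 = (14265 + √111) - 1161 = 13104 + √111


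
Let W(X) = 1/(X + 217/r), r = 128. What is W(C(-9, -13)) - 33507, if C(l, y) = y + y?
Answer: -104240405/3111 ≈ -33507.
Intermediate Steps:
C(l, y) = 2*y
W(X) = 1/(217/128 + X) (W(X) = 1/(X + 217/128) = 1/(217/128 + X))
W(C(-9, -13)) - 33507 = 128/(217 + 128*(2*(-13))) - 33507 = 128/(217 + 128*(-26)) - 33507 = 128/(217 - 3328) - 33507 = 128/(-3111) - 33507 = 128*(-1/3111) - 33507 = -128/3111 - 33507 = -104240405/3111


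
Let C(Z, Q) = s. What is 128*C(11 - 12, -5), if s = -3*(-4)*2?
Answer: 3072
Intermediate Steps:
s = 24 (s = 12*2 = 24)
C(Z, Q) = 24
128*C(11 - 12, -5) = 128*24 = 3072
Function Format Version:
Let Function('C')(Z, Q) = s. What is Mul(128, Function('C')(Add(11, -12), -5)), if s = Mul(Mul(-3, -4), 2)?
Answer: 3072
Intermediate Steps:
s = 24 (s = Mul(12, 2) = 24)
Function('C')(Z, Q) = 24
Mul(128, Function('C')(Add(11, -12), -5)) = Mul(128, 24) = 3072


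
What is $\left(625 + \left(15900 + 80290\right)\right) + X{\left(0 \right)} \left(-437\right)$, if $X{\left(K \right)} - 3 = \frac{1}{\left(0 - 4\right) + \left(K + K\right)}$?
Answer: $\frac{382453}{4} \approx 95613.0$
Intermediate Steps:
$X{\left(K \right)} = 3 + \frac{1}{-4 + 2 K}$ ($X{\left(K \right)} = 3 + \frac{1}{\left(0 - 4\right) + \left(K + K\right)} = 3 + \frac{1}{\left(0 - 4\right) + 2 K} = 3 + \frac{1}{-4 + 2 K}$)
$\left(625 + \left(15900 + 80290\right)\right) + X{\left(0 \right)} \left(-437\right) = \left(625 + \left(15900 + 80290\right)\right) + \frac{-11 + 6 \cdot 0}{2 \left(-2 + 0\right)} \left(-437\right) = \left(625 + 96190\right) + \frac{-11 + 0}{2 \left(-2\right)} \left(-437\right) = 96815 + \frac{1}{2} \left(- \frac{1}{2}\right) \left(-11\right) \left(-437\right) = 96815 + \frac{11}{4} \left(-437\right) = 96815 - \frac{4807}{4} = \frac{382453}{4}$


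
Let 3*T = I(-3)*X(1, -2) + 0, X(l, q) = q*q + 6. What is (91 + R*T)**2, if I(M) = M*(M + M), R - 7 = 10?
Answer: 1234321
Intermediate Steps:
R = 17 (R = 7 + 10 = 17)
I(M) = 2*M**2 (I(M) = M*(2*M) = 2*M**2)
X(l, q) = 6 + q**2 (X(l, q) = q**2 + 6 = 6 + q**2)
T = 60 (T = ((2*(-3)**2)*(6 + (-2)**2) + 0)/3 = ((2*9)*(6 + 4) + 0)/3 = (18*10 + 0)/3 = (180 + 0)/3 = (1/3)*180 = 60)
(91 + R*T)**2 = (91 + 17*60)**2 = (91 + 1020)**2 = 1111**2 = 1234321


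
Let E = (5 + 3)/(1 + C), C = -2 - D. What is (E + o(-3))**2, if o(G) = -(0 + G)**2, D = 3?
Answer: 121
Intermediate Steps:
C = -5 (C = -2 - 1*3 = -2 - 3 = -5)
o(G) = -G**2
E = -2 (E = (5 + 3)/(1 - 5) = 8/(-4) = 8*(-1/4) = -2)
(E + o(-3))**2 = (-2 - 1*(-3)**2)**2 = (-2 - 1*9)**2 = (-2 - 9)**2 = (-11)**2 = 121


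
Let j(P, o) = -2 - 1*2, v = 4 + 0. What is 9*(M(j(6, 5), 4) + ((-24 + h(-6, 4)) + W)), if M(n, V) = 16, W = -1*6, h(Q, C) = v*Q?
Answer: -342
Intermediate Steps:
v = 4
j(P, o) = -4 (j(P, o) = -2 - 2 = -4)
h(Q, C) = 4*Q
W = -6
9*(M(j(6, 5), 4) + ((-24 + h(-6, 4)) + W)) = 9*(16 + ((-24 + 4*(-6)) - 6)) = 9*(16 + ((-24 - 24) - 6)) = 9*(16 + (-48 - 6)) = 9*(16 - 54) = 9*(-38) = -342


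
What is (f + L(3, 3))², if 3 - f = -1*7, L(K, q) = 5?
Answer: 225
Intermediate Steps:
f = 10 (f = 3 - (-1)*7 = 3 - 1*(-7) = 3 + 7 = 10)
(f + L(3, 3))² = (10 + 5)² = 15² = 225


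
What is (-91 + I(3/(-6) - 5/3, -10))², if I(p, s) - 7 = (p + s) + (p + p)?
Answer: 40401/4 ≈ 10100.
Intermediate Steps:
I(p, s) = 7 + s + 3*p (I(p, s) = 7 + ((p + s) + (p + p)) = 7 + ((p + s) + 2*p) = 7 + (s + 3*p) = 7 + s + 3*p)
(-91 + I(3/(-6) - 5/3, -10))² = (-91 + (7 - 10 + 3*(3/(-6) - 5/3)))² = (-91 + (7 - 10 + 3*(3*(-⅙) - 5*⅓)))² = (-91 + (7 - 10 + 3*(-½ - 5/3)))² = (-91 + (7 - 10 + 3*(-13/6)))² = (-91 + (7 - 10 - 13/2))² = (-91 - 19/2)² = (-201/2)² = 40401/4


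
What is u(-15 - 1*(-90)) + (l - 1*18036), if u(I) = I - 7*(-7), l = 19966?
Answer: 2054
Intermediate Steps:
u(I) = 49 + I (u(I) = I + 49 = 49 + I)
u(-15 - 1*(-90)) + (l - 1*18036) = (49 + (-15 - 1*(-90))) + (19966 - 1*18036) = (49 + (-15 + 90)) + (19966 - 18036) = (49 + 75) + 1930 = 124 + 1930 = 2054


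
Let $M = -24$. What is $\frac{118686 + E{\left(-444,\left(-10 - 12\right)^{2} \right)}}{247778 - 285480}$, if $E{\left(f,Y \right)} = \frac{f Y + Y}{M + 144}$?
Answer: $- \frac{3506977}{1131060} \approx -3.1006$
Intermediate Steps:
$E{\left(f,Y \right)} = \frac{Y}{120} + \frac{Y f}{120}$ ($E{\left(f,Y \right)} = \frac{f Y + Y}{-24 + 144} = \frac{Y f + Y}{120} = \left(Y + Y f\right) \frac{1}{120} = \frac{Y}{120} + \frac{Y f}{120}$)
$\frac{118686 + E{\left(-444,\left(-10 - 12\right)^{2} \right)}}{247778 - 285480} = \frac{118686 + \frac{\left(-10 - 12\right)^{2} \left(1 - 444\right)}{120}}{247778 - 285480} = \frac{118686 + \frac{1}{120} \left(-22\right)^{2} \left(-443\right)}{-37702} = \left(118686 + \frac{1}{120} \cdot 484 \left(-443\right)\right) \left(- \frac{1}{37702}\right) = \left(118686 - \frac{53603}{30}\right) \left(- \frac{1}{37702}\right) = \frac{3506977}{30} \left(- \frac{1}{37702}\right) = - \frac{3506977}{1131060}$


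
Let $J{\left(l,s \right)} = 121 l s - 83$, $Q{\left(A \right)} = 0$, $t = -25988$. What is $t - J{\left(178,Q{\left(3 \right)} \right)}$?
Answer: $-25905$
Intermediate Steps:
$J{\left(l,s \right)} = -83 + 121 l s$ ($J{\left(l,s \right)} = 121 l s - 83 = -83 + 121 l s$)
$t - J{\left(178,Q{\left(3 \right)} \right)} = -25988 - \left(-83 + 121 \cdot 178 \cdot 0\right) = -25988 - \left(-83 + 0\right) = -25988 - -83 = -25988 + 83 = -25905$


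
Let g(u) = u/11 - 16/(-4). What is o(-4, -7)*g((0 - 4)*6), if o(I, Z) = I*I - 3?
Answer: 260/11 ≈ 23.636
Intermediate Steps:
g(u) = 4 + u/11 (g(u) = u*(1/11) - 16*(-¼) = u/11 + 4 = 4 + u/11)
o(I, Z) = -3 + I² (o(I, Z) = I² - 3 = -3 + I²)
o(-4, -7)*g((0 - 4)*6) = (-3 + (-4)²)*(4 + ((0 - 4)*6)/11) = (-3 + 16)*(4 + (-4*6)/11) = 13*(4 + (1/11)*(-24)) = 13*(4 - 24/11) = 13*(20/11) = 260/11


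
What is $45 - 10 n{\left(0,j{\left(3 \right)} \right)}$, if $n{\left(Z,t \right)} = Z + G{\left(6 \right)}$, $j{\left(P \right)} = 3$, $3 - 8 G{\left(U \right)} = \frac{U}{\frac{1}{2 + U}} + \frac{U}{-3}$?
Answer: $\frac{395}{4} \approx 98.75$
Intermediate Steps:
$G{\left(U \right)} = \frac{3}{8} + \frac{U}{24} - \frac{U \left(2 + U\right)}{8}$ ($G{\left(U \right)} = \frac{3}{8} - \frac{\frac{U}{\frac{1}{2 + U}} + \frac{U}{-3}}{8} = \frac{3}{8} - \frac{U \left(2 + U\right) + U \left(- \frac{1}{3}\right)}{8} = \frac{3}{8} - \frac{U \left(2 + U\right) - \frac{U}{3}}{8} = \frac{3}{8} - \frac{- \frac{U}{3} + U \left(2 + U\right)}{8} = \frac{3}{8} - \left(- \frac{U}{24} + \frac{U \left(2 + U\right)}{8}\right) = \frac{3}{8} + \frac{U}{24} - \frac{U \left(2 + U\right)}{8}$)
$n{\left(Z,t \right)} = - \frac{43}{8} + Z$ ($n{\left(Z,t \right)} = Z - \left(\frac{7}{8} + \frac{9}{2}\right) = Z - \frac{43}{8} = - \frac{43}{8} + Z$)
$45 - 10 n{\left(0,j{\left(3 \right)} \right)} = 45 - 10 \left(- \frac{43}{8} + 0\right) = 45 - - \frac{215}{4} = 45 + \frac{215}{4} = \frac{395}{4}$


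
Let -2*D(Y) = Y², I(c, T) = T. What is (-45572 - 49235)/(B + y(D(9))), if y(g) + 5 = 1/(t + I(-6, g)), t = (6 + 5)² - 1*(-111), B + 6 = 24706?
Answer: -36311081/9458187 ≈ -3.8391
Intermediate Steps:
B = 24700 (B = -6 + 24706 = 24700)
D(Y) = -Y²/2
t = 232 (t = 11² + 111 = 121 + 111 = 232)
y(g) = -5 + 1/(232 + g)
(-45572 - 49235)/(B + y(D(9))) = (-45572 - 49235)/(24700 + (-1159 - (-5)*9²/2)/(232 - ½*9²)) = -94807/(24700 + (-1159 - (-5)*81/2)/(232 - ½*81)) = -94807/(24700 + (-1159 - 5*(-81/2))/(232 - 81/2)) = -94807/(24700 + (-1159 + 405/2)/(383/2)) = -94807/(24700 + (2/383)*(-1913/2)) = -94807/(24700 - 1913/383) = -94807/9458187/383 = -94807*383/9458187 = -36311081/9458187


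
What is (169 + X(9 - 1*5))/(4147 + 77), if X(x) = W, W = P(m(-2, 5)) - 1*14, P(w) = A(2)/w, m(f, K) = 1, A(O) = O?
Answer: 157/4224 ≈ 0.037169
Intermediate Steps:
P(w) = 2/w
W = -12 (W = 2/1 - 1*14 = 2*1 - 14 = 2 - 14 = -12)
X(x) = -12
(169 + X(9 - 1*5))/(4147 + 77) = (169 - 12)/(4147 + 77) = 157/4224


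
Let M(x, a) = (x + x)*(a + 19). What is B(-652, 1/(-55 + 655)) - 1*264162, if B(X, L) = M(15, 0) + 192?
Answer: -263400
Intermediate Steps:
M(x, a) = 2*x*(19 + a) (M(x, a) = (2*x)*(19 + a) = 2*x*(19 + a))
B(X, L) = 762 (B(X, L) = 2*15*(19 + 0) + 192 = 2*15*19 + 192 = 570 + 192 = 762)
B(-652, 1/(-55 + 655)) - 1*264162 = 762 - 1*264162 = 762 - 264162 = -263400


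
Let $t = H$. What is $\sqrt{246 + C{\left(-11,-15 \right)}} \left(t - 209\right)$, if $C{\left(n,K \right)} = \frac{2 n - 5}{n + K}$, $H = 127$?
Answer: $- \frac{41 \sqrt{166998}}{13} \approx -1288.8$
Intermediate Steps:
$t = 127$
$C{\left(n,K \right)} = \frac{-5 + 2 n}{K + n}$
$\sqrt{246 + C{\left(-11,-15 \right)}} \left(t - 209\right) = \sqrt{246 + \frac{-5 + 2 \left(-11\right)}{-15 - 11}} \left(127 - 209\right) = \sqrt{246 + \frac{-5 - 22}{-26}} \left(-82\right) = \sqrt{246 - - \frac{27}{26}} \left(-82\right) = \sqrt{246 + \frac{27}{26}} \left(-82\right) = \sqrt{\frac{6423}{26}} \left(-82\right) = \frac{\sqrt{166998}}{26} \left(-82\right) = - \frac{41 \sqrt{166998}}{13}$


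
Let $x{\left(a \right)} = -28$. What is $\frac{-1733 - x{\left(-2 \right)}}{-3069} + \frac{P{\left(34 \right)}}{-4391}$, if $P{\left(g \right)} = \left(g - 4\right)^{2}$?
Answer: $\frac{13855}{39519} \approx 0.35059$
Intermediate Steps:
$P{\left(g \right)} = \left(-4 + g\right)^{2}$
$\frac{-1733 - x{\left(-2 \right)}}{-3069} + \frac{P{\left(34 \right)}}{-4391} = \frac{-1733 - -28}{-3069} + \frac{\left(-4 + 34\right)^{2}}{-4391} = \left(-1733 + 28\right) \left(- \frac{1}{3069}\right) + 30^{2} \left(- \frac{1}{4391}\right) = \left(-1705\right) \left(- \frac{1}{3069}\right) + 900 \left(- \frac{1}{4391}\right) = \frac{5}{9} - \frac{900}{4391} = \frac{13855}{39519}$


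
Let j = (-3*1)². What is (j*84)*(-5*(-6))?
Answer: 22680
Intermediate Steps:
j = 9 (j = (-3)² = 9)
(j*84)*(-5*(-6)) = (9*84)*(-5*(-6)) = 756*30 = 22680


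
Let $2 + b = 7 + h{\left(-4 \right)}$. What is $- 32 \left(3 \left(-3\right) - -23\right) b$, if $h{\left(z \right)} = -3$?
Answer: $-896$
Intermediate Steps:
$b = 2$ ($b = -2 + \left(7 - 3\right) = -2 + 4 = 2$)
$- 32 \left(3 \left(-3\right) - -23\right) b = - 32 \left(3 \left(-3\right) - -23\right) 2 = - 32 \left(-9 + 23\right) 2 = \left(-32\right) 14 \cdot 2 = \left(-448\right) 2 = -896$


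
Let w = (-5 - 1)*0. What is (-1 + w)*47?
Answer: -47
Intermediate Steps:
w = 0 (w = -6*0 = 0)
(-1 + w)*47 = (-1 + 0)*47 = -1*47 = -47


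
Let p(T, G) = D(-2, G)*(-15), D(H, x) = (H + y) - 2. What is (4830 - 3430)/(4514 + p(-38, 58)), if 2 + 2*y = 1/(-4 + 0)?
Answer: 11200/36727 ≈ 0.30495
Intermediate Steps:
y = -9/8 (y = -1 + 1/(2*(-4 + 0)) = -1 + (½)/(-4) = -1 + (½)*(-¼) = -1 - ⅛ = -9/8 ≈ -1.1250)
D(H, x) = -25/8 + H (D(H, x) = (H - 9/8) - 2 = (-9/8 + H) - 2 = -25/8 + H)
p(T, G) = 615/8 (p(T, G) = (-25/8 - 2)*(-15) = -41/8*(-15) = 615/8)
(4830 - 3430)/(4514 + p(-38, 58)) = (4830 - 3430)/(4514 + 615/8) = 1400/(36727/8) = 1400*(8/36727) = 11200/36727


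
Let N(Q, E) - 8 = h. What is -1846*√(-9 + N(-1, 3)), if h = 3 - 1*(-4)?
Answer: -1846*√6 ≈ -4521.8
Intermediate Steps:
h = 7 (h = 3 + 4 = 7)
N(Q, E) = 15 (N(Q, E) = 8 + 7 = 15)
-1846*√(-9 + N(-1, 3)) = -1846*√(-9 + 15) = -1846*√6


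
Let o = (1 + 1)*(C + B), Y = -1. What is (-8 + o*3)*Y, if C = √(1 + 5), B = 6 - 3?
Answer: -10 - 6*√6 ≈ -24.697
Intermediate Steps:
B = 3
C = √6 ≈ 2.4495
o = 6 + 2*√6 (o = (1 + 1)*(√6 + 3) = 2*(3 + √6) = 6 + 2*√6 ≈ 10.899)
(-8 + o*3)*Y = (-8 + (6 + 2*√6)*3)*(-1) = (-8 + (18 + 6*√6))*(-1) = (10 + 6*√6)*(-1) = -10 - 6*√6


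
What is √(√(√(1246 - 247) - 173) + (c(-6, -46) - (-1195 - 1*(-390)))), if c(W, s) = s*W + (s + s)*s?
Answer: √(5313 + I*√(173 - 3*√111)) ≈ 72.89 + 0.0816*I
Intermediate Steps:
c(W, s) = 2*s² + W*s (c(W, s) = W*s + (2*s)*s = W*s + 2*s² = 2*s² + W*s)
√(√(√(1246 - 247) - 173) + (c(-6, -46) - (-1195 - 1*(-390)))) = √(√(√(1246 - 247) - 173) + (-46*(-6 + 2*(-46)) - (-1195 - 1*(-390)))) = √(√(√999 - 173) + (-46*(-6 - 92) - (-1195 + 390))) = √(√(3*√111 - 173) + (-46*(-98) - 1*(-805))) = √(√(-173 + 3*√111) + (4508 + 805)) = √(√(-173 + 3*√111) + 5313) = √(5313 + √(-173 + 3*√111))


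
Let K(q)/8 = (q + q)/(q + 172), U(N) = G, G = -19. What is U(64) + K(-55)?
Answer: -3103/117 ≈ -26.521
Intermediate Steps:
U(N) = -19
K(q) = 16*q/(172 + q) (K(q) = 8*((q + q)/(q + 172)) = 8*((2*q)/(172 + q)) = 8*(2*q/(172 + q)) = 16*q/(172 + q))
U(64) + K(-55) = -19 + 16*(-55)/(172 - 55) = -19 + 16*(-55)/117 = -19 + 16*(-55)*(1/117) = -19 - 880/117 = -3103/117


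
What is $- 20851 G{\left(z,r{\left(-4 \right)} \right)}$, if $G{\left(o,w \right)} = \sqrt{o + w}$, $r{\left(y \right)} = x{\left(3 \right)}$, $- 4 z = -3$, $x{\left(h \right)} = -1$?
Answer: $- \frac{20851 i}{2} \approx - 10426.0 i$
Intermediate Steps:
$z = \frac{3}{4}$ ($z = \left(- \frac{1}{4}\right) \left(-3\right) = \frac{3}{4} \approx 0.75$)
$r{\left(y \right)} = -1$
$- 20851 G{\left(z,r{\left(-4 \right)} \right)} = - 20851 \sqrt{\frac{3}{4} - 1} = - 20851 \sqrt{- \frac{1}{4}} = - 20851 \frac{i}{2} = - \frac{20851 i}{2}$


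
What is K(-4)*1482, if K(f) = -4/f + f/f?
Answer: 2964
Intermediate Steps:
K(f) = 1 - 4/f (K(f) = -4/f + 1 = 1 - 4/f)
K(-4)*1482 = ((-4 - 4)/(-4))*1482 = -¼*(-8)*1482 = 2*1482 = 2964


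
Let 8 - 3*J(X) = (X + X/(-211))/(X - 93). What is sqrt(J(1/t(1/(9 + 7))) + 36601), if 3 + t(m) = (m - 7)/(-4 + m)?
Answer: sqrt(1077136046020443)/171543 ≈ 191.32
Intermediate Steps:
t(m) = -3 + (-7 + m)/(-4 + m) (t(m) = -3 + (m - 7)/(-4 + m) = -3 + (-7 + m)/(-4 + m))
J(X) = 8/3 - 70*X/(211*(-93 + X)) (J(X) = 8/3 - (X + X/(-211))/(3*(X - 93)) = 8/3 - (X + X*(-1/211))/(3*(-93 + X)) = 8/3 - (X - X/211)/(3*(-93 + X)) = 8/3 - 210*X/211/(3*(-93 + X)) = 8/3 - 70*X/(211*(-93 + X)))
sqrt(J(1/t(1/(9 + 7))) + 36601) = sqrt(2*(-78492 + 739/(((5 - 2/(9 + 7))/(-4 + 1/(9 + 7)))))/(633*(-93 + 1/((5 - 2/(9 + 7))/(-4 + 1/(9 + 7))))) + 36601) = sqrt(2*(-78492 + 739/(((5 - 2/16)/(-4 + 1/16))))/(633*(-93 + 1/((5 - 2/16)/(-4 + 1/16)))) + 36601) = sqrt(2*(-78492 + 739/(((5 - 2*1/16)/(-4 + 1/16))))/(633*(-93 + 1/((5 - 2*1/16)/(-4 + 1/16)))) + 36601) = sqrt(2*(-78492 + 739/(((5 - 1/8)/(-63/16))))/(633*(-93 + 1/((5 - 1/8)/(-63/16)))) + 36601) = sqrt(2*(-78492 + 739/((-16/63*39/8)))/(633*(-93 + 1/(-16/63*39/8))) + 36601) = sqrt(2*(-78492 + 739/(-26/21))/(633*(-93 + 1/(-26/21))) + 36601) = sqrt(2*(-78492 + 739*(-21/26))/(633*(-93 - 21/26)) + 36601) = sqrt(2*(-78492 - 15519/26)/(633*(-2439/26)) + 36601) = sqrt((2/633)*(-26/2439)*(-2056311/26) + 36601) = sqrt(456958/171543 + 36601) = sqrt(6279102301/171543) = sqrt(1077136046020443)/171543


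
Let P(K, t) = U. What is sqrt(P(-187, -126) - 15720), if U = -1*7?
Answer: I*sqrt(15727) ≈ 125.41*I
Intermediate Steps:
U = -7
P(K, t) = -7
sqrt(P(-187, -126) - 15720) = sqrt(-7 - 15720) = sqrt(-15727) = I*sqrt(15727)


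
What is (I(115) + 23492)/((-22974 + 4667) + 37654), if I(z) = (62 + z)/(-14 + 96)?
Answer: 1926521/1586454 ≈ 1.2144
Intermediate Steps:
I(z) = 31/41 + z/82 (I(z) = (62 + z)/82 = (62 + z)*(1/82) = 31/41 + z/82)
(I(115) + 23492)/((-22974 + 4667) + 37654) = ((31/41 + (1/82)*115) + 23492)/((-22974 + 4667) + 37654) = ((31/41 + 115/82) + 23492)/(-18307 + 37654) = (177/82 + 23492)/19347 = (1926521/82)*(1/19347) = 1926521/1586454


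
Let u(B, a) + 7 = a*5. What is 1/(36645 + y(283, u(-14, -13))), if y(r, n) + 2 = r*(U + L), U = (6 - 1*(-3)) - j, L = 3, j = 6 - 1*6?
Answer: 1/40039 ≈ 2.4976e-5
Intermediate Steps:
j = 0 (j = 6 - 6 = 0)
u(B, a) = -7 + 5*a (u(B, a) = -7 + a*5 = -7 + 5*a)
U = 9 (U = (6 - 1*(-3)) - 1*0 = (6 + 3) + 0 = 9 + 0 = 9)
y(r, n) = -2 + 12*r (y(r, n) = -2 + r*(9 + 3) = -2 + r*12 = -2 + 12*r)
1/(36645 + y(283, u(-14, -13))) = 1/(36645 + (-2 + 12*283)) = 1/(36645 + (-2 + 3396)) = 1/(36645 + 3394) = 1/40039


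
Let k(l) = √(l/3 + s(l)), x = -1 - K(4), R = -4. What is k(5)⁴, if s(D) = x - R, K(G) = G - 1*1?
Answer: 25/9 ≈ 2.7778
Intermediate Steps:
K(G) = -1 + G (K(G) = G - 1 = -1 + G)
x = -4 (x = -1 - (-1 + 4) = -1 - 1*3 = -1 - 3 = -4)
s(D) = 0 (s(D) = -4 - 1*(-4) = -4 + 4 = 0)
k(l) = √3*√l/3 (k(l) = √(l/3 + 0) = √(l/3) = √3*√l/3)
k(5)⁴ = (√3*√5/3)⁴ = (√15/3)⁴ = 25/9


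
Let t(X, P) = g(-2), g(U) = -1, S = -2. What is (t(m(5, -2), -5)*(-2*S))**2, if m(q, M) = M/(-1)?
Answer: 16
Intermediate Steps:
m(q, M) = -M (m(q, M) = M*(-1) = -M)
t(X, P) = -1
(t(m(5, -2), -5)*(-2*S))**2 = (-(-2)*(-2))**2 = (-1*4)**2 = (-4)**2 = 16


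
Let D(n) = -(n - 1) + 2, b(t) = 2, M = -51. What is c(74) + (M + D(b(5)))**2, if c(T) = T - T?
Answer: 2500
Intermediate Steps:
c(T) = 0
D(n) = 3 - n (D(n) = -(-1 + n) + 2 = (1 - n) + 2 = 3 - n)
c(74) + (M + D(b(5)))**2 = 0 + (-51 + (3 - 1*2))**2 = 0 + (-51 + (3 - 2))**2 = 0 + (-51 + 1)**2 = 0 + (-50)**2 = 0 + 2500 = 2500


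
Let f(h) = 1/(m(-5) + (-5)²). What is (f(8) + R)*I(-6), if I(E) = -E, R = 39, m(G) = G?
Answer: 2343/10 ≈ 234.30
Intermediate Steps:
f(h) = 1/20 (f(h) = 1/(-5 + (-5)²) = 1/(-5 + 25) = 1/20)
(f(8) + R)*I(-6) = (1/20 + 39)*(-1*(-6)) = (781/20)*6 = 2343/10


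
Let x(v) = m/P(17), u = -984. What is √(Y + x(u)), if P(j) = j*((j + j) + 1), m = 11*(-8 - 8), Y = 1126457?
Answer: √398793834705/595 ≈ 1061.3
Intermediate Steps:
m = -176 (m = 11*(-16) = -176)
P(j) = j*(1 + 2*j) (P(j) = j*(2*j + 1) = j*(1 + 2*j))
x(v) = -176/595 (x(v) = -176*1/(17*(1 + 2*17)) = -176*1/(17*(1 + 34)) = -176/(17*35) = -176/595)
√(Y + x(u)) = √(1126457 - 176/595) = √(670241739/595) = √398793834705/595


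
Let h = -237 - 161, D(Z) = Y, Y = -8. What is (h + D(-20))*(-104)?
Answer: 42224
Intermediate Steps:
D(Z) = -8
h = -398
(h + D(-20))*(-104) = (-398 - 8)*(-104) = -406*(-104) = 42224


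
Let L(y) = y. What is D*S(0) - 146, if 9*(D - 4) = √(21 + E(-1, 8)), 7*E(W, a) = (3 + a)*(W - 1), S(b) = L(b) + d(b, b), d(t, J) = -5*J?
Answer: -146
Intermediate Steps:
S(b) = -4*b (S(b) = b - 5*b = -4*b)
E(W, a) = (-1 + W)*(3 + a)/7 (E(W, a) = ((3 + a)*(W - 1))/7 = ((3 + a)*(-1 + W))/7 = ((-1 + W)*(3 + a))/7 = (-1 + W)*(3 + a)/7)
D = 4 + 5*√35/63 (D = 4 + √(21 + (-3/7 - ⅐*8 + (3/7)*(-1) + (⅐)*(-1)*8))/9 = 4 + √(21 + (-3/7 - 8/7 - 3/7 - 8/7))/9 = 4 + √(21 - 22/7)/9 = 4 + √(125/7)/9 = 4 + (5*√35/7)/9 = 4 + 5*√35/63 ≈ 4.4695)
D*S(0) - 146 = (4 + 5*√35/63)*(-4*0) - 146 = (4 + 5*√35/63)*0 - 146 = 0 - 146 = -146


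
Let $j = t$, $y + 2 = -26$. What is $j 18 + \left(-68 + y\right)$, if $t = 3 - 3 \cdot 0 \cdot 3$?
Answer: $-42$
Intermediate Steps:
$y = -28$ ($y = -2 - 26 = -28$)
$t = 3$ ($t = 3 - 0 \cdot 3 = 3 - 0 = 3 + 0 = 3$)
$j = 3$
$j 18 + \left(-68 + y\right) = 3 \cdot 18 - 96 = 54 - 96 = -42$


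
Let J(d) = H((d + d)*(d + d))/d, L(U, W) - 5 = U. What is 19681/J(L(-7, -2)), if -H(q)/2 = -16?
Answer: -19681/16 ≈ -1230.1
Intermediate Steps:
L(U, W) = 5 + U
H(q) = 32 (H(q) = -2*(-16) = 32)
J(d) = 32/d
19681/J(L(-7, -2)) = 19681/((32/(5 - 7))) = 19681/((32/(-2))) = 19681/((32*(-½))) = 19681/(-16) = 19681*(-1/16) = -19681/16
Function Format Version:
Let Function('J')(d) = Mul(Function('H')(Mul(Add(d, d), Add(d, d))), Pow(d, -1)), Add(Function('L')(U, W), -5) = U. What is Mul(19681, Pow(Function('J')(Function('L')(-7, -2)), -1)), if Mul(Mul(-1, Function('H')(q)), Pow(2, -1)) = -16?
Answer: Rational(-19681, 16) ≈ -1230.1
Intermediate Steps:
Function('L')(U, W) = Add(5, U)
Function('H')(q) = 32 (Function('H')(q) = Mul(-2, -16) = 32)
Function('J')(d) = Mul(32, Pow(d, -1))
Mul(19681, Pow(Function('J')(Function('L')(-7, -2)), -1)) = Mul(19681, Pow(Mul(32, Pow(Add(5, -7), -1)), -1)) = Mul(19681, Pow(Mul(32, Pow(-2, -1)), -1)) = Mul(19681, Pow(Mul(32, Rational(-1, 2)), -1)) = Mul(19681, Pow(-16, -1)) = Mul(19681, Rational(-1, 16)) = Rational(-19681, 16)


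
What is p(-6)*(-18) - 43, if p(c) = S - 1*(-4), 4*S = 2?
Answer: -124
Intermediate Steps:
S = ½ (S = (¼)*2 = ½ ≈ 0.50000)
p(c) = 9/2 (p(c) = ½ - 1*(-4) = ½ + 4 = 9/2)
p(-6)*(-18) - 43 = (9/2)*(-18) - 43 = -81 - 43 = -124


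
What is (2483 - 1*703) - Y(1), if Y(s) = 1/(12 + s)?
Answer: 23139/13 ≈ 1779.9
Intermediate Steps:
(2483 - 1*703) - Y(1) = (2483 - 1*703) - 1/(12 + 1) = (2483 - 703) - 1/13 = 1780 - 1*1/13 = 1780 - 1/13 = 23139/13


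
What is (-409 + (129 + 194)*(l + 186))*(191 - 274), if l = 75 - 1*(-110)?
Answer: -9912192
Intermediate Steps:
l = 185 (l = 75 + 110 = 185)
(-409 + (129 + 194)*(l + 186))*(191 - 274) = (-409 + (129 + 194)*(185 + 186))*(191 - 274) = (-409 + 323*371)*(-83) = (-409 + 119833)*(-83) = 119424*(-83) = -9912192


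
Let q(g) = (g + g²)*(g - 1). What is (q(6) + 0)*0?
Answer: 0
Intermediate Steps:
q(g) = (-1 + g)*(g + g²) (q(g) = (g + g²)*(-1 + g) = (-1 + g)*(g + g²))
(q(6) + 0)*0 = ((6³ - 1*6) + 0)*0 = ((216 - 6) + 0)*0 = (210 + 0)*0 = 210*0 = 0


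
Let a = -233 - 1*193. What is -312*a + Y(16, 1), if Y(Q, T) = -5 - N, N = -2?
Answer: 132909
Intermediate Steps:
Y(Q, T) = -3 (Y(Q, T) = -5 - 1*(-2) = -5 + 2 = -3)
a = -426 (a = -233 - 193 = -426)
-312*a + Y(16, 1) = -312*(-426) - 3 = 132912 - 3 = 132909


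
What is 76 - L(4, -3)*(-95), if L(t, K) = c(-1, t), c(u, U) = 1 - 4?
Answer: -209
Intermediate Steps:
c(u, U) = -3
L(t, K) = -3
76 - L(4, -3)*(-95) = 76 - 1*(-3)*(-95) = 76 + 3*(-95) = 76 - 285 = -209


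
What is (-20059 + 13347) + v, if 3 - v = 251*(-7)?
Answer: -4952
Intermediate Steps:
v = 1760 (v = 3 - 251*(-7) = 3 - 1*(-1757) = 3 + 1757 = 1760)
(-20059 + 13347) + v = (-20059 + 13347) + 1760 = -6712 + 1760 = -4952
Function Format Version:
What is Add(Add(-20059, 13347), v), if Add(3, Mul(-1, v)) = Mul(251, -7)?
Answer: -4952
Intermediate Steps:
v = 1760 (v = Add(3, Mul(-1, Mul(251, -7))) = Add(3, Mul(-1, -1757)) = Add(3, 1757) = 1760)
Add(Add(-20059, 13347), v) = Add(Add(-20059, 13347), 1760) = Add(-6712, 1760) = -4952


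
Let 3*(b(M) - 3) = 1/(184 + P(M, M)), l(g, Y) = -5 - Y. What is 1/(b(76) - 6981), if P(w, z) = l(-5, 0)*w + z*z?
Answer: -16740/116811719 ≈ -0.00014331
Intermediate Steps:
P(w, z) = z**2 - 5*w (P(w, z) = (-5 - 1*0)*w + z*z = (-5 + 0)*w + z**2 = -5*w + z**2 = z**2 - 5*w)
b(M) = 3 + 1/(3*(184 + M**2 - 5*M)) (b(M) = 3 + 1/(3*(184 + (M**2 - 5*M))) = 3 + 1/(3*(184 + M**2 - 5*M)))
1/(b(76) - 6981) = 1/((1657 - 45*76 + 9*76**2)/(3*(184 + 76**2 - 5*76)) - 6981) = 1/((1657 - 3420 + 9*5776)/(3*(184 + 5776 - 380)) - 6981) = 1/((1/3)*(1657 - 3420 + 51984)/5580 - 6981) = 1/((1/3)*(1/5580)*50221 - 6981) = 1/(50221/16740 - 6981) = 1/(-116811719/16740) = -16740/116811719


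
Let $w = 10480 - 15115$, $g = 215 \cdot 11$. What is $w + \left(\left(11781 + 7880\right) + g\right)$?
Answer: $17391$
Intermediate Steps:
$g = 2365$
$w = -4635$ ($w = 10480 - 15115 = -4635$)
$w + \left(\left(11781 + 7880\right) + g\right) = -4635 + \left(\left(11781 + 7880\right) + 2365\right) = -4635 + \left(19661 + 2365\right) = -4635 + 22026 = 17391$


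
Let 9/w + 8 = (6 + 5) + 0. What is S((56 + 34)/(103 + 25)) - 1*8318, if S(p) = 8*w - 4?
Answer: -8298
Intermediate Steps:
w = 3 (w = 9/(-8 + ((6 + 5) + 0)) = 9/(-8 + (11 + 0)) = 9/(-8 + 11) = 9/3 = 9*(⅓) = 3)
S(p) = 20 (S(p) = 8*3 - 4 = 24 - 4 = 20)
S((56 + 34)/(103 + 25)) - 1*8318 = 20 - 1*8318 = 20 - 8318 = -8298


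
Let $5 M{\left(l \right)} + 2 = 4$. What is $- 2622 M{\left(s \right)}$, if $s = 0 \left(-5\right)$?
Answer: $- \frac{5244}{5} \approx -1048.8$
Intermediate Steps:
$s = 0$
$M{\left(l \right)} = \frac{2}{5}$ ($M{\left(l \right)} = - \frac{2}{5} + \frac{1}{5} \cdot 4 = - \frac{2}{5} + \frac{4}{5} = \frac{2}{5}$)
$- 2622 M{\left(s \right)} = \left(-2622\right) \frac{2}{5} = - \frac{5244}{5}$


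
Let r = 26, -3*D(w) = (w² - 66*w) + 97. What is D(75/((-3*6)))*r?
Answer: -182221/54 ≈ -3374.5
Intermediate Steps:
D(w) = -97/3 + 22*w - w²/3 (D(w) = -((w² - 66*w) + 97)/3 = -(97 + w² - 66*w)/3 = -97/3 + 22*w - w²/3)
D(75/((-3*6)))*r = (-97/3 + 22*(75/((-3*6))) - (75/((-3*6)))²/3)*26 = (-97/3 + 22*(75/(-18)) - (75/(-18))²/3)*26 = (-97/3 + 22*(75*(-1/18)) - (75*(-1/18))²/3)*26 = (-97/3 + 22*(-25/6) - (-25/6)²/3)*26 = (-97/3 - 275/3 - ⅓*625/36)*26 = (-97/3 - 275/3 - 625/108)*26 = -14017/108*26 = -182221/54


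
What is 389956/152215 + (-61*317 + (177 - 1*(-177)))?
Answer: -412729627/21745 ≈ -18980.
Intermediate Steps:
389956/152215 + (-61*317 + (177 - 1*(-177))) = 389956*(1/152215) + (-19337 + (177 + 177)) = 55708/21745 + (-19337 + 354) = 55708/21745 - 18983 = -412729627/21745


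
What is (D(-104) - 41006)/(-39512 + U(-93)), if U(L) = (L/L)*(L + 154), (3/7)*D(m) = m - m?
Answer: 41006/39451 ≈ 1.0394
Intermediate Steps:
D(m) = 0 (D(m) = 7*(m - m)/3 = (7/3)*0 = 0)
U(L) = 154 + L (U(L) = 1*(154 + L) = 154 + L)
(D(-104) - 41006)/(-39512 + U(-93)) = (0 - 41006)/(-39512 + (154 - 93)) = -41006/(-39512 + 61) = -41006/(-39451) = -41006*(-1/39451) = 41006/39451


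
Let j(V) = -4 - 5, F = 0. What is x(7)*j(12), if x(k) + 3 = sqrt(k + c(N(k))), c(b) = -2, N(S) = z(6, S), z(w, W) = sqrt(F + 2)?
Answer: 27 - 9*sqrt(5) ≈ 6.8754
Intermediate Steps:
z(w, W) = sqrt(2) (z(w, W) = sqrt(0 + 2) = sqrt(2))
N(S) = sqrt(2)
j(V) = -9
x(k) = -3 + sqrt(-2 + k) (x(k) = -3 + sqrt(k - 2) = -3 + sqrt(-2 + k))
x(7)*j(12) = (-3 + sqrt(-2 + 7))*(-9) = (-3 + sqrt(5))*(-9) = 27 - 9*sqrt(5)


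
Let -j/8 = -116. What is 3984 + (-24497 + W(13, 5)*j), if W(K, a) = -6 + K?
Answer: -14017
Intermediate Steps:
j = 928 (j = -8*(-116) = 928)
3984 + (-24497 + W(13, 5)*j) = 3984 + (-24497 + (-6 + 13)*928) = 3984 + (-24497 + 7*928) = 3984 + (-24497 + 6496) = 3984 - 18001 = -14017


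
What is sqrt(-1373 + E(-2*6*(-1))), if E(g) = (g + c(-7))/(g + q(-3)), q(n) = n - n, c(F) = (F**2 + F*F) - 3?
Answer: I*sqrt(49107)/6 ≈ 36.933*I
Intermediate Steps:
c(F) = -3 + 2*F**2 (c(F) = (F**2 + F**2) - 3 = 2*F**2 - 3 = -3 + 2*F**2)
q(n) = 0
E(g) = (95 + g)/g (E(g) = (g + (-3 + 2*(-7)**2))/(g + 0) = (g + (-3 + 2*49))/g = (g + (-3 + 98))/g = (g + 95)/g = (95 + g)/g)
sqrt(-1373 + E(-2*6*(-1))) = sqrt(-1373 + (95 - 2*6*(-1))/((-2*6*(-1)))) = sqrt(-1373 + (95 - 12*(-1))/((-12*(-1)))) = sqrt(-1373 + (95 + 12)/12) = sqrt(-1373 + (1/12)*107) = sqrt(-1373 + 107/12) = sqrt(-16369/12) = I*sqrt(49107)/6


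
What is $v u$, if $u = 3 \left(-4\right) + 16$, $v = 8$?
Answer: $32$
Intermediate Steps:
$u = 4$ ($u = -12 + 16 = 4$)
$v u = 8 \cdot 4 = 32$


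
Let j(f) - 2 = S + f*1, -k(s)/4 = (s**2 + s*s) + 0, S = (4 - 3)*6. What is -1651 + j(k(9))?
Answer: -2291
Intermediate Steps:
S = 6 (S = 1*6 = 6)
k(s) = -8*s**2 (k(s) = -4*((s**2 + s*s) + 0) = -4*((s**2 + s**2) + 0) = -4*(2*s**2 + 0) = -8*s**2)
j(f) = 8 + f (j(f) = 2 + (6 + f*1) = 2 + (6 + f) = 8 + f)
-1651 + j(k(9)) = -1651 + (8 - 8*9**2) = -1651 + (8 - 8*81) = -1651 + (8 - 648) = -1651 - 640 = -2291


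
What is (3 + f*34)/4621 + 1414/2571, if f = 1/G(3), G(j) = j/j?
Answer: 6629221/11880591 ≈ 0.55799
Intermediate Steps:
G(j) = 1
f = 1 (f = 1/1 = 1)
(3 + f*34)/4621 + 1414/2571 = (3 + 1*34)/4621 + 1414/2571 = (3 + 34)*(1/4621) + 1414*(1/2571) = 37*(1/4621) + 1414/2571 = 37/4621 + 1414/2571 = 6629221/11880591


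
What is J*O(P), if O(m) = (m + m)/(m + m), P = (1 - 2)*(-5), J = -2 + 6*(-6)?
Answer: -38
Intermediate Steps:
J = -38 (J = -2 - 36 = -38)
P = 5 (P = -1*(-5) = 5)
O(m) = 1 (O(m) = (2*m)/((2*m)) = (2*m)*(1/(2*m)) = 1)
J*O(P) = -38*1 = -38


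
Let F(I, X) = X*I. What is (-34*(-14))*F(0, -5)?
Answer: 0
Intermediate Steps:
F(I, X) = I*X
(-34*(-14))*F(0, -5) = (-34*(-14))*(0*(-5)) = 476*0 = 0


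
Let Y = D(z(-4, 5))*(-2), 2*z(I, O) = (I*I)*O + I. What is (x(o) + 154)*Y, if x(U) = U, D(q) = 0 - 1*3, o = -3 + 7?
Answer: 948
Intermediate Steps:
z(I, O) = I/2 + O*I²/2 (z(I, O) = ((I*I)*O + I)/2 = (I²*O + I)/2 = (O*I² + I)/2 = (I + O*I²)/2 = I/2 + O*I²/2)
o = 4
D(q) = -3 (D(q) = 0 - 3 = -3)
Y = 6 (Y = -3*(-2) = 6)
(x(o) + 154)*Y = (4 + 154)*6 = 158*6 = 948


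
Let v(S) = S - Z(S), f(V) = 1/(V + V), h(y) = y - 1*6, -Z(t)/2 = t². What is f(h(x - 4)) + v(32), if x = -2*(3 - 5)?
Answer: 24959/12 ≈ 2079.9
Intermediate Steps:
x = 4 (x = -2*(-2) = 4)
Z(t) = -2*t²
h(y) = -6 + y (h(y) = y - 6 = -6 + y)
f(V) = 1/(2*V)
v(S) = S + 2*S² (v(S) = S - (-2)*S² = S + 2*S²)
f(h(x - 4)) + v(32) = 1/(2*(-6 + (4 - 4))) + 32*(1 + 2*32) = 1/(2*(-6 + 0)) + 32*(1 + 64) = (½)/(-6) + 32*65 = (½)*(-⅙) + 2080 = -1/12 + 2080 = 24959/12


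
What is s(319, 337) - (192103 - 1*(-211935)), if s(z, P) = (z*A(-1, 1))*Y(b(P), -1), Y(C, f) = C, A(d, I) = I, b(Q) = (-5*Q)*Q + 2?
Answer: -181545955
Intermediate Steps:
b(Q) = 2 - 5*Q² (b(Q) = -5*Q² + 2 = 2 - 5*Q²)
s(z, P) = z*(2 - 5*P²) (s(z, P) = (z*1)*(2 - 5*P²) = z*(2 - 5*P²))
s(319, 337) - (192103 - 1*(-211935)) = 319*(2 - 5*337²) - (192103 - 1*(-211935)) = 319*(2 - 5*113569) - (192103 + 211935) = 319*(2 - 567845) - 1*404038 = 319*(-567843) - 404038 = -181141917 - 404038 = -181545955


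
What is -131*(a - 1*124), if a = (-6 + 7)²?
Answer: 16113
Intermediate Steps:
a = 1 (a = 1² = 1)
-131*(a - 1*124) = -131*(1 - 1*124) = -131*(1 - 124) = -131*(-123) = 16113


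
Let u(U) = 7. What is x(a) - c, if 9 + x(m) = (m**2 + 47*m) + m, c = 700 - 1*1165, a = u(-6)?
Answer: 841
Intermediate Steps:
a = 7
c = -465 (c = 700 - 1165 = -465)
x(m) = -9 + m**2 + 48*m (x(m) = -9 + ((m**2 + 47*m) + m) = -9 + (m**2 + 48*m) = -9 + m**2 + 48*m)
x(a) - c = (-9 + 7**2 + 48*7) - 1*(-465) = (-9 + 49 + 336) + 465 = 376 + 465 = 841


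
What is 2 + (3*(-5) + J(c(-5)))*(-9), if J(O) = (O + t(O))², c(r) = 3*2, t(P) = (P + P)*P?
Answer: -54619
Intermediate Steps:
t(P) = 2*P² (t(P) = (2*P)*P = 2*P²)
c(r) = 6
J(O) = (O + 2*O²)²
2 + (3*(-5) + J(c(-5)))*(-9) = 2 + (3*(-5) + 6²*(1 + 2*6)²)*(-9) = 2 + (-15 + 36*(1 + 12)²)*(-9) = 2 + (-15 + 36*13²)*(-9) = 2 + (-15 + 36*169)*(-9) = 2 + (-15 + 6084)*(-9) = 2 + 6069*(-9) = 2 - 54621 = -54619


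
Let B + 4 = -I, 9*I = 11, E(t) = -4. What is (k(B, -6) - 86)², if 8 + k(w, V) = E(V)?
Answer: 9604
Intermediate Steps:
I = 11/9 (I = (⅑)*11 = 11/9 ≈ 1.2222)
B = -47/9 (B = -4 - 1*11/9 = -4 - 11/9 = -47/9 ≈ -5.2222)
k(w, V) = -12 (k(w, V) = -8 - 4 = -12)
(k(B, -6) - 86)² = (-12 - 86)² = (-98)² = 9604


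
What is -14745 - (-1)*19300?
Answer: 4555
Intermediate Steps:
-14745 - (-1)*19300 = -14745 - 1*(-19300) = -14745 + 19300 = 4555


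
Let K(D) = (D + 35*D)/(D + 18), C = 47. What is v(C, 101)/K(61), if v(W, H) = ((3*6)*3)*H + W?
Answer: 434579/2196 ≈ 197.90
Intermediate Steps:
v(W, H) = W + 54*H (v(W, H) = (18*3)*H + W = 54*H + W = W + 54*H)
K(D) = 36*D/(18 + D) (K(D) = (36*D)/(18 + D) = 36*D/(18 + D))
v(C, 101)/K(61) = (47 + 54*101)/((36*61/(18 + 61))) = (47 + 5454)/((36*61/79)) = 5501/((36*61*(1/79))) = 5501/(2196/79) = 5501*(79/2196) = 434579/2196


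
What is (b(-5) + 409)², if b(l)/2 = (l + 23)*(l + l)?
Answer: 2401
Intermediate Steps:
b(l) = 4*l*(23 + l) (b(l) = 2*((l + 23)*(l + l)) = 2*((23 + l)*(2*l)) = 2*(2*l*(23 + l)) = 4*l*(23 + l))
(b(-5) + 409)² = (4*(-5)*(23 - 5) + 409)² = (4*(-5)*18 + 409)² = (-360 + 409)² = 49² = 2401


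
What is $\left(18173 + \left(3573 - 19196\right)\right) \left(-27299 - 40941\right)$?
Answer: $-174012000$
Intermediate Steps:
$\left(18173 + \left(3573 - 19196\right)\right) \left(-27299 - 40941\right) = \left(18173 - 15623\right) \left(-68240\right) = 2550 \left(-68240\right) = -174012000$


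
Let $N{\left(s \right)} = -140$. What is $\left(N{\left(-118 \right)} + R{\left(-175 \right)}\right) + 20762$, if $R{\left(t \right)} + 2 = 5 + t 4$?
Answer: $19925$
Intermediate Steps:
$R{\left(t \right)} = 3 + 4 t$ ($R{\left(t \right)} = -2 + \left(5 + t 4\right) = -2 + \left(5 + 4 t\right) = 3 + 4 t$)
$\left(N{\left(-118 \right)} + R{\left(-175 \right)}\right) + 20762 = \left(-140 + \left(3 + 4 \left(-175\right)\right)\right) + 20762 = \left(-140 + \left(3 - 700\right)\right) + 20762 = \left(-140 - 697\right) + 20762 = -837 + 20762 = 19925$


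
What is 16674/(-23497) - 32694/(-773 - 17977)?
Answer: 75928903/73428125 ≈ 1.0341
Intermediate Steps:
16674/(-23497) - 32694/(-773 - 17977) = 16674*(-1/23497) - 32694/(-18750) = -16674/23497 - 32694*(-1/18750) = -16674/23497 + 5449/3125 = 75928903/73428125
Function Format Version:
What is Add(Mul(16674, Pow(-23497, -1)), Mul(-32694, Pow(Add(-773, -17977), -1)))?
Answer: Rational(75928903, 73428125) ≈ 1.0341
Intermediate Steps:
Add(Mul(16674, Pow(-23497, -1)), Mul(-32694, Pow(Add(-773, -17977), -1))) = Add(Mul(16674, Rational(-1, 23497)), Mul(-32694, Pow(-18750, -1))) = Add(Rational(-16674, 23497), Mul(-32694, Rational(-1, 18750))) = Add(Rational(-16674, 23497), Rational(5449, 3125)) = Rational(75928903, 73428125)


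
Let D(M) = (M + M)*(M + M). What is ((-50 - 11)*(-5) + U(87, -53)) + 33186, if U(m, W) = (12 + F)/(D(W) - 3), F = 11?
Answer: 376204426/11233 ≈ 33491.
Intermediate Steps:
D(M) = 4*M**2 (D(M) = (2*M)*(2*M) = 4*M**2)
U(m, W) = 23/(-3 + 4*W**2) (U(m, W) = (12 + 11)/(4*W**2 - 3) = 23/(-3 + 4*W**2))
((-50 - 11)*(-5) + U(87, -53)) + 33186 = ((-50 - 11)*(-5) + 23/(-3 + 4*(-53)**2)) + 33186 = (-61*(-5) + 23/(-3 + 4*2809)) + 33186 = (305 + 23/(-3 + 11236)) + 33186 = (305 + 23/11233) + 33186 = 3426088/11233 + 33186 = 376204426/11233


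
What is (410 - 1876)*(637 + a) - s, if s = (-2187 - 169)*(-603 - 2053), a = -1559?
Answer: -4905884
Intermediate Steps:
s = 6257536 (s = -2356*(-2656) = 6257536)
(410 - 1876)*(637 + a) - s = (410 - 1876)*(637 - 1559) - 1*6257536 = -1466*(-922) - 6257536 = 1351652 - 6257536 = -4905884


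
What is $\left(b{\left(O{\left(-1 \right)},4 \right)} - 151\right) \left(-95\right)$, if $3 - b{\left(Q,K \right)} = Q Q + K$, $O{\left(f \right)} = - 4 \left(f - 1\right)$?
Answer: $20520$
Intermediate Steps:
$O{\left(f \right)} = 4 - 4 f$ ($O{\left(f \right)} = - 4 \left(-1 + f\right) = 4 - 4 f$)
$b{\left(Q,K \right)} = 3 - K - Q^{2}$ ($b{\left(Q,K \right)} = 3 - \left(Q Q + K\right) = 3 - \left(Q^{2} + K\right) = 3 - \left(K + Q^{2}\right) = 3 - K - Q^{2}$)
$\left(b{\left(O{\left(-1 \right)},4 \right)} - 151\right) \left(-95\right) = \left(\left(3 - 4 - \left(4 - -4\right)^{2}\right) - 151\right) \left(-95\right) = \left(\left(3 - 4 - \left(4 + 4\right)^{2}\right) - 151\right) \left(-95\right) = \left(\left(3 - 4 - 8^{2}\right) - 151\right) \left(-95\right) = \left(\left(3 - 4 - 64\right) - 151\right) \left(-95\right) = \left(-65 - 151\right) \left(-95\right) = \left(-216\right) \left(-95\right) = 20520$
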